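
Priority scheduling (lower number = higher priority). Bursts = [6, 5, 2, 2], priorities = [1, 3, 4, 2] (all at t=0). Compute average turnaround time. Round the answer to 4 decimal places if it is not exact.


Sort by priority (ascending = highest first):
Order: [(1, 6), (2, 2), (3, 5), (4, 2)]
Completion times:
  Priority 1, burst=6, C=6
  Priority 2, burst=2, C=8
  Priority 3, burst=5, C=13
  Priority 4, burst=2, C=15
Average turnaround = 42/4 = 10.5

10.5


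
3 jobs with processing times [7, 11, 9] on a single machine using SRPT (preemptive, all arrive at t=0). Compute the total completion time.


Since all jobs arrive at t=0, SRPT equals SPT ordering.
SPT order: [7, 9, 11]
Completion times:
  Job 1: p=7, C=7
  Job 2: p=9, C=16
  Job 3: p=11, C=27
Total completion time = 7 + 16 + 27 = 50

50


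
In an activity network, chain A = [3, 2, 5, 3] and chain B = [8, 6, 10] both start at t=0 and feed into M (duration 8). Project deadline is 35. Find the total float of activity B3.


Forward pass: ES(B3) = sum of predecessors on chain B = 14
EF = ES + duration = 14 + 10 = 24
Backward pass: LF(M) = deadline = 35; LS(M) = 35 - 8 = 27
LF(B3) = LS(M) - sum(successors on chain B) = 27 - 0 = 27
LS = LF - duration = 27 - 10 = 17
Total float = LS - ES = 17 - 14 = 3

3


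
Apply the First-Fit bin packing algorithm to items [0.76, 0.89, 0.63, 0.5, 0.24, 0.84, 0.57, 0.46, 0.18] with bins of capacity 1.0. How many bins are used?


Place items sequentially using First-Fit:
  Item 0.76 -> new Bin 1
  Item 0.89 -> new Bin 2
  Item 0.63 -> new Bin 3
  Item 0.5 -> new Bin 4
  Item 0.24 -> Bin 1 (now 1.0)
  Item 0.84 -> new Bin 5
  Item 0.57 -> new Bin 6
  Item 0.46 -> Bin 4 (now 0.96)
  Item 0.18 -> Bin 3 (now 0.81)
Total bins used = 6

6


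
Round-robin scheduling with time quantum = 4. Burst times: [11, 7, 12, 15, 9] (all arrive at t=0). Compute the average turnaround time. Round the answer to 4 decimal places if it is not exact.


Time quantum = 4
Execution trace:
  J1 runs 4 units, time = 4
  J2 runs 4 units, time = 8
  J3 runs 4 units, time = 12
  J4 runs 4 units, time = 16
  J5 runs 4 units, time = 20
  J1 runs 4 units, time = 24
  J2 runs 3 units, time = 27
  J3 runs 4 units, time = 31
  J4 runs 4 units, time = 35
  J5 runs 4 units, time = 39
  J1 runs 3 units, time = 42
  J3 runs 4 units, time = 46
  J4 runs 4 units, time = 50
  J5 runs 1 units, time = 51
  J4 runs 3 units, time = 54
Finish times: [42, 27, 46, 54, 51]
Average turnaround = 220/5 = 44.0

44.0


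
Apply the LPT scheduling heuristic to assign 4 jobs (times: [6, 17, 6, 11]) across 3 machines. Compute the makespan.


Sort jobs in decreasing order (LPT): [17, 11, 6, 6]
Assign each job to the least loaded machine:
  Machine 1: jobs [17], load = 17
  Machine 2: jobs [11], load = 11
  Machine 3: jobs [6, 6], load = 12
Makespan = max load = 17

17


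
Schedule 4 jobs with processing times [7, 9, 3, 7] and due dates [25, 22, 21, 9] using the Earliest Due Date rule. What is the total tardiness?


Sort by due date (EDD order): [(7, 9), (3, 21), (9, 22), (7, 25)]
Compute completion times and tardiness:
  Job 1: p=7, d=9, C=7, tardiness=max(0,7-9)=0
  Job 2: p=3, d=21, C=10, tardiness=max(0,10-21)=0
  Job 3: p=9, d=22, C=19, tardiness=max(0,19-22)=0
  Job 4: p=7, d=25, C=26, tardiness=max(0,26-25)=1
Total tardiness = 1

1


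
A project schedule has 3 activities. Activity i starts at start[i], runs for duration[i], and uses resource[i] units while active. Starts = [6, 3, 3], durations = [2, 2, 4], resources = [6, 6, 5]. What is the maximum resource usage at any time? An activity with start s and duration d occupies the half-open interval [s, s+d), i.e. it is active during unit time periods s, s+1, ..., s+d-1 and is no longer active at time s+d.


Each activity i is active on [start_i, start_i + duration_i).
Compute total resource usage per time slot:
  t=0: active resources = [], total = 0
  t=1: active resources = [], total = 0
  t=2: active resources = [], total = 0
  t=3: active resources = [6, 5], total = 11
  t=4: active resources = [6, 5], total = 11
  t=5: active resources = [5], total = 5
  t=6: active resources = [6, 5], total = 11
  t=7: active resources = [6], total = 6
Peak resource demand = 11

11


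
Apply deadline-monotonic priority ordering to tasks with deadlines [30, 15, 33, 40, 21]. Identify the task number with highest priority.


Sort tasks by relative deadline (ascending):
  Task 2: deadline = 15
  Task 5: deadline = 21
  Task 1: deadline = 30
  Task 3: deadline = 33
  Task 4: deadline = 40
Priority order (highest first): [2, 5, 1, 3, 4]
Highest priority task = 2

2


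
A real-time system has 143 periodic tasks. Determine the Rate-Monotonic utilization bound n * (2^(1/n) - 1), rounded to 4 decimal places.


Compute 2^(1/143) = 1.0048589497
Subtract 1: 1.0048589497 - 1 = 0.0048589497
Multiply by n: 143 * 0.0048589497 = 0.6948298071
Round to 4 dp: 0.6948

0.6948


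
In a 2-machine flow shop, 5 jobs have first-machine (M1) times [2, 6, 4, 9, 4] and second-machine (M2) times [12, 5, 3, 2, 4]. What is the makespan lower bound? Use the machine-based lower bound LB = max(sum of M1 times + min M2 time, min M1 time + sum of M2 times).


LB1 = sum(M1 times) + min(M2 times) = 25 + 2 = 27
LB2 = min(M1 times) + sum(M2 times) = 2 + 26 = 28
Lower bound = max(LB1, LB2) = max(27, 28) = 28

28


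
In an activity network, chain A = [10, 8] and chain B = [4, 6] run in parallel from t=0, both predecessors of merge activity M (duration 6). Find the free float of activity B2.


ES(B2) = sum of predecessors on chain B = 4
EF(B2) = ES + duration = 4 + 6 = 10
Successor of B2 is M. ES(M) = max(sum(A), sum(B)) = max(18, 10) = 18
Free float = ES(successor) - EF(current) = 18 - 10 = 8

8


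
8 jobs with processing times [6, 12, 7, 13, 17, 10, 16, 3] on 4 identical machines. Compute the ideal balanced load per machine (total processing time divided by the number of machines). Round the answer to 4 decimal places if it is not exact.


Total processing time = 6 + 12 + 7 + 13 + 17 + 10 + 16 + 3 = 84
Number of machines = 4
Ideal balanced load = 84 / 4 = 21.0

21.0


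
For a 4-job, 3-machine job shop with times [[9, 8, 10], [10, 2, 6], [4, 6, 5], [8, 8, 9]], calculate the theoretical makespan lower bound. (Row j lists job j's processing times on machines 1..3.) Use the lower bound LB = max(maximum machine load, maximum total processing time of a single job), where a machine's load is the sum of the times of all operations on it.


Machine loads:
  Machine 1: 9 + 10 + 4 + 8 = 31
  Machine 2: 8 + 2 + 6 + 8 = 24
  Machine 3: 10 + 6 + 5 + 9 = 30
Max machine load = 31
Job totals:
  Job 1: 27
  Job 2: 18
  Job 3: 15
  Job 4: 25
Max job total = 27
Lower bound = max(31, 27) = 31

31


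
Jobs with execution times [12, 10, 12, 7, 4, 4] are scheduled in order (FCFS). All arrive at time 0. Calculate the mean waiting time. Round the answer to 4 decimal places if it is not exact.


FCFS order (as given): [12, 10, 12, 7, 4, 4]
Waiting times:
  Job 1: wait = 0
  Job 2: wait = 12
  Job 3: wait = 22
  Job 4: wait = 34
  Job 5: wait = 41
  Job 6: wait = 45
Sum of waiting times = 154
Average waiting time = 154/6 = 25.6667

25.6667


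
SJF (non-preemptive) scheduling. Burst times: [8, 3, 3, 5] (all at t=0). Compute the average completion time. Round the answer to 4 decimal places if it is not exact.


SJF order (ascending): [3, 3, 5, 8]
Completion times:
  Job 1: burst=3, C=3
  Job 2: burst=3, C=6
  Job 3: burst=5, C=11
  Job 4: burst=8, C=19
Average completion = 39/4 = 9.75

9.75


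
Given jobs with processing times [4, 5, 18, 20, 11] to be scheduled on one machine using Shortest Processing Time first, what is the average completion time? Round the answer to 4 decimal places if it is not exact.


Sort jobs by processing time (SPT order): [4, 5, 11, 18, 20]
Compute completion times sequentially:
  Job 1: processing = 4, completes at 4
  Job 2: processing = 5, completes at 9
  Job 3: processing = 11, completes at 20
  Job 4: processing = 18, completes at 38
  Job 5: processing = 20, completes at 58
Sum of completion times = 129
Average completion time = 129/5 = 25.8

25.8


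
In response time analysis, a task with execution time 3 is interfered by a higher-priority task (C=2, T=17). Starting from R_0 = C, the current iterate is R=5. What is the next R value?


R_next = C + ceil(R_prev / T_hp) * C_hp
ceil(5 / 17) = ceil(0.2941) = 1
Interference = 1 * 2 = 2
R_next = 3 + 2 = 5
R_next = R_prev, so the iteration has converged (response time = 5).

5


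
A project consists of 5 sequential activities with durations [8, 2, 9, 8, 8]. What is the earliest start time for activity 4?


Activity 4 starts after activities 1 through 3 complete.
Predecessor durations: [8, 2, 9]
ES = 8 + 2 + 9 = 19

19


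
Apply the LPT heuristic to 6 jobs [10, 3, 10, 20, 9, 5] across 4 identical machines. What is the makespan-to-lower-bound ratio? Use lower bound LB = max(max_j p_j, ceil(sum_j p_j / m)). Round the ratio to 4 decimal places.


LPT order: [20, 10, 10, 9, 5, 3]
Machine loads after assignment: [20, 13, 10, 14]
LPT makespan = 20
Lower bound = max(max_job, ceil(total/4)) = max(20, 15) = 20
Ratio = 20 / 20 = 1.0

1.0


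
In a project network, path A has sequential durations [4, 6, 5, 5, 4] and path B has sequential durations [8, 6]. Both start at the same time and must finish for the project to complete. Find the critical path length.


Path A total = 4 + 6 + 5 + 5 + 4 = 24
Path B total = 8 + 6 = 14
Critical path = longest path = max(24, 14) = 24

24


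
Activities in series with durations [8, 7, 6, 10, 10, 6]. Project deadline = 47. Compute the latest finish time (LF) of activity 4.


LF(activity 4) = deadline - sum of successor durations
Successors: activities 5 through 6 with durations [10, 6]
Sum of successor durations = 16
LF = 47 - 16 = 31

31


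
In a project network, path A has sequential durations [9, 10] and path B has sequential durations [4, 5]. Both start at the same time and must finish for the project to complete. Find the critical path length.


Path A total = 9 + 10 = 19
Path B total = 4 + 5 = 9
Critical path = longest path = max(19, 9) = 19

19


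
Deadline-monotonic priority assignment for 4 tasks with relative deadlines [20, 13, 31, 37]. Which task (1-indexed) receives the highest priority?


Sort tasks by relative deadline (ascending):
  Task 2: deadline = 13
  Task 1: deadline = 20
  Task 3: deadline = 31
  Task 4: deadline = 37
Priority order (highest first): [2, 1, 3, 4]
Highest priority task = 2

2


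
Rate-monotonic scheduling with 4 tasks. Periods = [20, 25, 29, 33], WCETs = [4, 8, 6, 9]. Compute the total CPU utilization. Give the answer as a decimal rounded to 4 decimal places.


Compute individual utilizations (exact fractions):
  Task 1: C/T = 4/20 = 1/5 (approx. 0.2)
  Task 2: C/T = 8/25 (approx. 0.32)
  Task 3: C/T = 6/29 (approx. 0.2069)
  Task 4: C/T = 9/33 = 3/11 (approx. 0.2727)
Total utilization U = 1/5 + 8/25 + 6/29 + 3/11 = 7972/7975
Rounded to 4 decimal places: U = 0.9996
RM (Liu & Layland) bound for 4 tasks = 0.756828; compare with U = 7972/7975 (approx. 0.999624)
bound < U <= 1, so the RM sufficient condition is not met (inconclusive; an exact test such as response-time analysis is needed).

0.9996


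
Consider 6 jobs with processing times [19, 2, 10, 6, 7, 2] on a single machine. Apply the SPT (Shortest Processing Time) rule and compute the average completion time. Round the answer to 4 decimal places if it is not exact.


Sort jobs by processing time (SPT order): [2, 2, 6, 7, 10, 19]
Compute completion times sequentially:
  Job 1: processing = 2, completes at 2
  Job 2: processing = 2, completes at 4
  Job 3: processing = 6, completes at 10
  Job 4: processing = 7, completes at 17
  Job 5: processing = 10, completes at 27
  Job 6: processing = 19, completes at 46
Sum of completion times = 106
Average completion time = 106/6 = 17.6667

17.6667


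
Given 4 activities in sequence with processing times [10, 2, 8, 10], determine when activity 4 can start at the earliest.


Activity 4 starts after activities 1 through 3 complete.
Predecessor durations: [10, 2, 8]
ES = 10 + 2 + 8 = 20

20


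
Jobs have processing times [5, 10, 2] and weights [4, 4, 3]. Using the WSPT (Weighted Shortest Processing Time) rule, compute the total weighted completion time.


Compute p/w ratios and sort ascending (WSPT): [(2, 3), (5, 4), (10, 4)]
Compute weighted completion times:
  Job (p=2,w=3): C=2, w*C=3*2=6
  Job (p=5,w=4): C=7, w*C=4*7=28
  Job (p=10,w=4): C=17, w*C=4*17=68
Total weighted completion time = 102

102


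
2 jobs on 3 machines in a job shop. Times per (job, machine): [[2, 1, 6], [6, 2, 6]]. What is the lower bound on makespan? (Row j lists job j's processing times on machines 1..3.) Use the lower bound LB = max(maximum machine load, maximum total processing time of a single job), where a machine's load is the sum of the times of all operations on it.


Machine loads:
  Machine 1: 2 + 6 = 8
  Machine 2: 1 + 2 = 3
  Machine 3: 6 + 6 = 12
Max machine load = 12
Job totals:
  Job 1: 9
  Job 2: 14
Max job total = 14
Lower bound = max(12, 14) = 14

14


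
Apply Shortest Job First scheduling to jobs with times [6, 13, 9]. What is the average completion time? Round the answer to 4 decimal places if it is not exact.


SJF order (ascending): [6, 9, 13]
Completion times:
  Job 1: burst=6, C=6
  Job 2: burst=9, C=15
  Job 3: burst=13, C=28
Average completion = 49/3 = 16.3333

16.3333


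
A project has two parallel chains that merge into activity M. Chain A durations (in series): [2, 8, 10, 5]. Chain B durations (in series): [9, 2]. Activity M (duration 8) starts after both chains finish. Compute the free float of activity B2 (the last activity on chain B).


ES(B2) = sum of predecessors on chain B = 9
EF(B2) = ES + duration = 9 + 2 = 11
Successor of B2 is M. ES(M) = max(sum(A), sum(B)) = max(25, 11) = 25
Free float = ES(successor) - EF(current) = 25 - 11 = 14

14


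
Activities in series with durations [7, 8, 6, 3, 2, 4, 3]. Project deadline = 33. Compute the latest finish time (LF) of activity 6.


LF(activity 6) = deadline - sum of successor durations
Successors: activities 7 through 7 with durations [3]
Sum of successor durations = 3
LF = 33 - 3 = 30

30


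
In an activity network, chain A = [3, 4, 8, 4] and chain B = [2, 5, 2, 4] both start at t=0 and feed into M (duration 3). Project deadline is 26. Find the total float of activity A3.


Forward pass: ES(A3) = sum of predecessors on chain A = 7
EF = ES + duration = 7 + 8 = 15
Backward pass: LF(M) = deadline = 26; LS(M) = 26 - 3 = 23
LF(A3) = LS(M) - sum(successors on chain A) = 23 - 4 = 19
LS = LF - duration = 19 - 8 = 11
Total float = LS - ES = 11 - 7 = 4

4


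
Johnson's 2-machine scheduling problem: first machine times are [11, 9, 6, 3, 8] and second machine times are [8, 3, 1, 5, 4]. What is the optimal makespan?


Apply Johnson's rule:
  Group 1 (a <= b): [(4, 3, 5)]
  Group 2 (a > b): [(1, 11, 8), (5, 8, 4), (2, 9, 3), (3, 6, 1)]
Optimal job order: [4, 1, 5, 2, 3]
Schedule:
  Job 4: M1 done at 3, M2 done at 8
  Job 1: M1 done at 14, M2 done at 22
  Job 5: M1 done at 22, M2 done at 26
  Job 2: M1 done at 31, M2 done at 34
  Job 3: M1 done at 37, M2 done at 38
Makespan = 38

38


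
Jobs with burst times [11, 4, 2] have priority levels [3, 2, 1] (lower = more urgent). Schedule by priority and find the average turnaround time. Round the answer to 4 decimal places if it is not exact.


Sort by priority (ascending = highest first):
Order: [(1, 2), (2, 4), (3, 11)]
Completion times:
  Priority 1, burst=2, C=2
  Priority 2, burst=4, C=6
  Priority 3, burst=11, C=17
Average turnaround = 25/3 = 8.3333

8.3333


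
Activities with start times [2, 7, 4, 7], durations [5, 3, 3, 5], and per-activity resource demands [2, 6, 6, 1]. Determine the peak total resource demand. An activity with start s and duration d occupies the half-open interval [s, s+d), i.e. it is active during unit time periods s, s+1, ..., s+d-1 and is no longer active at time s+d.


Each activity i is active on [start_i, start_i + duration_i).
Compute total resource usage per time slot:
  t=0: active resources = [], total = 0
  t=1: active resources = [], total = 0
  t=2: active resources = [2], total = 2
  t=3: active resources = [2], total = 2
  t=4: active resources = [2, 6], total = 8
  t=5: active resources = [2, 6], total = 8
  t=6: active resources = [2, 6], total = 8
  t=7: active resources = [6, 1], total = 7
  t=8: active resources = [6, 1], total = 7
  t=9: active resources = [6, 1], total = 7
  t=10: active resources = [1], total = 1
  t=11: active resources = [1], total = 1
Peak resource demand = 8

8


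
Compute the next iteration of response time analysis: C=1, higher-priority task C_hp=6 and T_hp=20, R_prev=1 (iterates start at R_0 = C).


R_next = C + ceil(R_prev / T_hp) * C_hp
ceil(1 / 20) = ceil(0.05) = 1
Interference = 1 * 6 = 6
R_next = 1 + 6 = 7

7


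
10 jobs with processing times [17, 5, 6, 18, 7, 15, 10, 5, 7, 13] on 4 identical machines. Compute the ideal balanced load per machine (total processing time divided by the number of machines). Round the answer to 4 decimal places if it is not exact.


Total processing time = 17 + 5 + 6 + 18 + 7 + 15 + 10 + 5 + 7 + 13 = 103
Number of machines = 4
Ideal balanced load = 103 / 4 = 25.75

25.75


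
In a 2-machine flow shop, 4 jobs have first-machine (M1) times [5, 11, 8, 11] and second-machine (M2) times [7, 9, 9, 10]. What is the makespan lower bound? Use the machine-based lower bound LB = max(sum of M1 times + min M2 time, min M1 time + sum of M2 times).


LB1 = sum(M1 times) + min(M2 times) = 35 + 7 = 42
LB2 = min(M1 times) + sum(M2 times) = 5 + 35 = 40
Lower bound = max(LB1, LB2) = max(42, 40) = 42

42


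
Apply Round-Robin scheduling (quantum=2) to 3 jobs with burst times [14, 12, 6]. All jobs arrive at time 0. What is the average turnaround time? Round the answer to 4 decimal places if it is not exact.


Time quantum = 2
Execution trace:
  J1 runs 2 units, time = 2
  J2 runs 2 units, time = 4
  J3 runs 2 units, time = 6
  J1 runs 2 units, time = 8
  J2 runs 2 units, time = 10
  J3 runs 2 units, time = 12
  J1 runs 2 units, time = 14
  J2 runs 2 units, time = 16
  J3 runs 2 units, time = 18
  J1 runs 2 units, time = 20
  J2 runs 2 units, time = 22
  J1 runs 2 units, time = 24
  J2 runs 2 units, time = 26
  J1 runs 2 units, time = 28
  J2 runs 2 units, time = 30
  J1 runs 2 units, time = 32
Finish times: [32, 30, 18]
Average turnaround = 80/3 = 26.6667

26.6667


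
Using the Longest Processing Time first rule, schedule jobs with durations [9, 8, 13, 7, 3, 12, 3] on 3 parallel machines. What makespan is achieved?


Sort jobs in decreasing order (LPT): [13, 12, 9, 8, 7, 3, 3]
Assign each job to the least loaded machine:
  Machine 1: jobs [13, 3, 3], load = 19
  Machine 2: jobs [12, 7], load = 19
  Machine 3: jobs [9, 8], load = 17
Makespan = max load = 19

19


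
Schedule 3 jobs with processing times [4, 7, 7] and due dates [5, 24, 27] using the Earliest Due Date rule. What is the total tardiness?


Sort by due date (EDD order): [(4, 5), (7, 24), (7, 27)]
Compute completion times and tardiness:
  Job 1: p=4, d=5, C=4, tardiness=max(0,4-5)=0
  Job 2: p=7, d=24, C=11, tardiness=max(0,11-24)=0
  Job 3: p=7, d=27, C=18, tardiness=max(0,18-27)=0
Total tardiness = 0

0


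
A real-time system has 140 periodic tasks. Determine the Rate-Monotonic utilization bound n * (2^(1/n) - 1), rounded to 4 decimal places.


Compute 2^(1/140) = 1.0049633280
Subtract 1: 1.0049633280 - 1 = 0.0049633280
Multiply by n: 140 * 0.0049633280 = 0.6948659200
Round to 4 dp: 0.6949

0.6949


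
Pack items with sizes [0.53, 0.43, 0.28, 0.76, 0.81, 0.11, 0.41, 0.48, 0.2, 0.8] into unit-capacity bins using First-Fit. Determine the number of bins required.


Place items sequentially using First-Fit:
  Item 0.53 -> new Bin 1
  Item 0.43 -> Bin 1 (now 0.96)
  Item 0.28 -> new Bin 2
  Item 0.76 -> new Bin 3
  Item 0.81 -> new Bin 4
  Item 0.11 -> Bin 2 (now 0.39)
  Item 0.41 -> Bin 2 (now 0.8)
  Item 0.48 -> new Bin 5
  Item 0.2 -> Bin 2 (now 1.0)
  Item 0.8 -> new Bin 6
Total bins used = 6

6


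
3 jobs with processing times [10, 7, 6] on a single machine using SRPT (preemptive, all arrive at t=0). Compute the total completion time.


Since all jobs arrive at t=0, SRPT equals SPT ordering.
SPT order: [6, 7, 10]
Completion times:
  Job 1: p=6, C=6
  Job 2: p=7, C=13
  Job 3: p=10, C=23
Total completion time = 6 + 13 + 23 = 42

42


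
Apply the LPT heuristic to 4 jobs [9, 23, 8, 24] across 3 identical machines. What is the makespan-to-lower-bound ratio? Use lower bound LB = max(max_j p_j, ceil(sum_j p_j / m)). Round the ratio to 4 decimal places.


LPT order: [24, 23, 9, 8]
Machine loads after assignment: [24, 23, 17]
LPT makespan = 24
Lower bound = max(max_job, ceil(total/3)) = max(24, 22) = 24
Ratio = 24 / 24 = 1.0

1.0


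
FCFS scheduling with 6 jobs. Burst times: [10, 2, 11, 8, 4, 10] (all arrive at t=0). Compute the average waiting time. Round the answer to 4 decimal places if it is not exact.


FCFS order (as given): [10, 2, 11, 8, 4, 10]
Waiting times:
  Job 1: wait = 0
  Job 2: wait = 10
  Job 3: wait = 12
  Job 4: wait = 23
  Job 5: wait = 31
  Job 6: wait = 35
Sum of waiting times = 111
Average waiting time = 111/6 = 18.5

18.5


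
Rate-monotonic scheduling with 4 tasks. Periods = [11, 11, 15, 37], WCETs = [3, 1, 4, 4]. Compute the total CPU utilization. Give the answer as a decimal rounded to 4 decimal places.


Compute individual utilizations (exact fractions):
  Task 1: C/T = 3/11 (approx. 0.2727)
  Task 2: C/T = 1/11 (approx. 0.0909)
  Task 3: C/T = 4/15 (approx. 0.2667)
  Task 4: C/T = 4/37 (approx. 0.1081)
Total utilization U = 3/11 + 1/11 + 4/15 + 4/37 = 4508/6105
Rounded to 4 decimal places: U = 0.7384
RM (Liu & Layland) bound for 4 tasks = 0.756828; compare with U = 4508/6105 (approx. 0.738411)
U <= bound, so schedulable by RM sufficient condition.

0.7384


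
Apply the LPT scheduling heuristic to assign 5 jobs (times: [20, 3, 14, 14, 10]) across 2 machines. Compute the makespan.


Sort jobs in decreasing order (LPT): [20, 14, 14, 10, 3]
Assign each job to the least loaded machine:
  Machine 1: jobs [20, 10], load = 30
  Machine 2: jobs [14, 14, 3], load = 31
Makespan = max load = 31

31


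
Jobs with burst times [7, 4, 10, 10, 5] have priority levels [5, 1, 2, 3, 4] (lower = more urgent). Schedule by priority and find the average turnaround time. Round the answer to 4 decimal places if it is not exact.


Sort by priority (ascending = highest first):
Order: [(1, 4), (2, 10), (3, 10), (4, 5), (5, 7)]
Completion times:
  Priority 1, burst=4, C=4
  Priority 2, burst=10, C=14
  Priority 3, burst=10, C=24
  Priority 4, burst=5, C=29
  Priority 5, burst=7, C=36
Average turnaround = 107/5 = 21.4

21.4


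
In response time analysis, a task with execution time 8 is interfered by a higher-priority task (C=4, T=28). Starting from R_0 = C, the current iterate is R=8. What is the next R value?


R_next = C + ceil(R_prev / T_hp) * C_hp
ceil(8 / 28) = ceil(0.2857) = 1
Interference = 1 * 4 = 4
R_next = 8 + 4 = 12

12


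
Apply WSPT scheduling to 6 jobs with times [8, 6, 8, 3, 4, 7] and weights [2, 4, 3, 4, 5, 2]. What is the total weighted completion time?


Compute p/w ratios and sort ascending (WSPT): [(3, 4), (4, 5), (6, 4), (8, 3), (7, 2), (8, 2)]
Compute weighted completion times:
  Job (p=3,w=4): C=3, w*C=4*3=12
  Job (p=4,w=5): C=7, w*C=5*7=35
  Job (p=6,w=4): C=13, w*C=4*13=52
  Job (p=8,w=3): C=21, w*C=3*21=63
  Job (p=7,w=2): C=28, w*C=2*28=56
  Job (p=8,w=2): C=36, w*C=2*36=72
Total weighted completion time = 290

290


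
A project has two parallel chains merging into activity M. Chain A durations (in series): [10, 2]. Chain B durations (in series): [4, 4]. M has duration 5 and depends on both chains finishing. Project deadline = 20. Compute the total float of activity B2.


Forward pass: ES(B2) = sum of predecessors on chain B = 4
EF = ES + duration = 4 + 4 = 8
Backward pass: LF(M) = deadline = 20; LS(M) = 20 - 5 = 15
LF(B2) = LS(M) - sum(successors on chain B) = 15 - 0 = 15
LS = LF - duration = 15 - 4 = 11
Total float = LS - ES = 11 - 4 = 7

7


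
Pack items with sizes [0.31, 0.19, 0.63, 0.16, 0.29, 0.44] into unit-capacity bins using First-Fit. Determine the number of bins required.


Place items sequentially using First-Fit:
  Item 0.31 -> new Bin 1
  Item 0.19 -> Bin 1 (now 0.5)
  Item 0.63 -> new Bin 2
  Item 0.16 -> Bin 1 (now 0.66)
  Item 0.29 -> Bin 1 (now 0.95)
  Item 0.44 -> new Bin 3
Total bins used = 3

3


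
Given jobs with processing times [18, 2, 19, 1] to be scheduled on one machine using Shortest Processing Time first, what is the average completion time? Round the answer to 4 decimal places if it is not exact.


Sort jobs by processing time (SPT order): [1, 2, 18, 19]
Compute completion times sequentially:
  Job 1: processing = 1, completes at 1
  Job 2: processing = 2, completes at 3
  Job 3: processing = 18, completes at 21
  Job 4: processing = 19, completes at 40
Sum of completion times = 65
Average completion time = 65/4 = 16.25

16.25


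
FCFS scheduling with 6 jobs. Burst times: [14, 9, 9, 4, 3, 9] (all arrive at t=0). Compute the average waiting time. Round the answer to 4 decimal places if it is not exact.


FCFS order (as given): [14, 9, 9, 4, 3, 9]
Waiting times:
  Job 1: wait = 0
  Job 2: wait = 14
  Job 3: wait = 23
  Job 4: wait = 32
  Job 5: wait = 36
  Job 6: wait = 39
Sum of waiting times = 144
Average waiting time = 144/6 = 24.0

24.0


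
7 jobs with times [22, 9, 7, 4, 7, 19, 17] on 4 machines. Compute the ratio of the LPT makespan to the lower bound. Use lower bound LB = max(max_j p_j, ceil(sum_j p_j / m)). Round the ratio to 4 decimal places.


LPT order: [22, 19, 17, 9, 7, 7, 4]
Machine loads after assignment: [22, 19, 21, 23]
LPT makespan = 23
Lower bound = max(max_job, ceil(total/4)) = max(22, 22) = 22
Ratio = 23 / 22 = 1.0455

1.0455


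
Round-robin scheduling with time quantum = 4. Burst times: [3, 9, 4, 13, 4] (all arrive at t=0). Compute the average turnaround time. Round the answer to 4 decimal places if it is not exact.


Time quantum = 4
Execution trace:
  J1 runs 3 units, time = 3
  J2 runs 4 units, time = 7
  J3 runs 4 units, time = 11
  J4 runs 4 units, time = 15
  J5 runs 4 units, time = 19
  J2 runs 4 units, time = 23
  J4 runs 4 units, time = 27
  J2 runs 1 units, time = 28
  J4 runs 4 units, time = 32
  J4 runs 1 units, time = 33
Finish times: [3, 28, 11, 33, 19]
Average turnaround = 94/5 = 18.8

18.8


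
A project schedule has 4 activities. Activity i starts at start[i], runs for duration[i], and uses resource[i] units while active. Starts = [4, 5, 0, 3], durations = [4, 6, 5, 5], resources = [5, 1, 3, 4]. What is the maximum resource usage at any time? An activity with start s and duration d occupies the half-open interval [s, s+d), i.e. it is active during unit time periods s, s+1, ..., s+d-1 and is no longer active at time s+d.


Each activity i is active on [start_i, start_i + duration_i).
Compute total resource usage per time slot:
  t=0: active resources = [3], total = 3
  t=1: active resources = [3], total = 3
  t=2: active resources = [3], total = 3
  t=3: active resources = [3, 4], total = 7
  t=4: active resources = [5, 3, 4], total = 12
  t=5: active resources = [5, 1, 4], total = 10
  t=6: active resources = [5, 1, 4], total = 10
  t=7: active resources = [5, 1, 4], total = 10
  t=8: active resources = [1], total = 1
  t=9: active resources = [1], total = 1
  t=10: active resources = [1], total = 1
Peak resource demand = 12

12


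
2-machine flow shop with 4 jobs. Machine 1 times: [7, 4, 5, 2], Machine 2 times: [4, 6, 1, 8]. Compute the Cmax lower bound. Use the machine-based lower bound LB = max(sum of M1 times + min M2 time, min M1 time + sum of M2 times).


LB1 = sum(M1 times) + min(M2 times) = 18 + 1 = 19
LB2 = min(M1 times) + sum(M2 times) = 2 + 19 = 21
Lower bound = max(LB1, LB2) = max(19, 21) = 21

21


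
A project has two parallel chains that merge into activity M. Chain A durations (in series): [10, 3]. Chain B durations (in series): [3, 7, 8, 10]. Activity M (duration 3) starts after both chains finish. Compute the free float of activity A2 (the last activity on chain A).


ES(A2) = sum of predecessors on chain A = 10
EF(A2) = ES + duration = 10 + 3 = 13
Successor of A2 is M. ES(M) = max(sum(A), sum(B)) = max(13, 28) = 28
Free float = ES(successor) - EF(current) = 28 - 13 = 15

15


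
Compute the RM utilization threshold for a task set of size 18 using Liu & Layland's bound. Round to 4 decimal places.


Compute 2^(1/18) = 1.0392592260
Subtract 1: 1.0392592260 - 1 = 0.0392592260
Multiply by n: 18 * 0.0392592260 = 0.7066660680
Round to 4 dp: 0.7067

0.7067


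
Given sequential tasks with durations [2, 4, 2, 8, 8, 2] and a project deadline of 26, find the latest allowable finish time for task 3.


LF(activity 3) = deadline - sum of successor durations
Successors: activities 4 through 6 with durations [8, 8, 2]
Sum of successor durations = 18
LF = 26 - 18 = 8

8


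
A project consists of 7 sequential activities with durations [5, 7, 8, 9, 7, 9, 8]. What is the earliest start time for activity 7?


Activity 7 starts after activities 1 through 6 complete.
Predecessor durations: [5, 7, 8, 9, 7, 9]
ES = 5 + 7 + 8 + 9 + 7 + 9 = 45

45


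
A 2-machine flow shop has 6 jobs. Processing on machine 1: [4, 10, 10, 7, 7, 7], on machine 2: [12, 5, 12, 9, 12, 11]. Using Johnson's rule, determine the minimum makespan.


Apply Johnson's rule:
  Group 1 (a <= b): [(1, 4, 12), (4, 7, 9), (5, 7, 12), (6, 7, 11), (3, 10, 12)]
  Group 2 (a > b): [(2, 10, 5)]
Optimal job order: [1, 4, 5, 6, 3, 2]
Schedule:
  Job 1: M1 done at 4, M2 done at 16
  Job 4: M1 done at 11, M2 done at 25
  Job 5: M1 done at 18, M2 done at 37
  Job 6: M1 done at 25, M2 done at 48
  Job 3: M1 done at 35, M2 done at 60
  Job 2: M1 done at 45, M2 done at 65
Makespan = 65

65


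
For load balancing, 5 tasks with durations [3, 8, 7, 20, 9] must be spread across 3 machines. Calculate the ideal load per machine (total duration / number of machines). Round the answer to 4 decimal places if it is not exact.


Total processing time = 3 + 8 + 7 + 20 + 9 = 47
Number of machines = 3
Ideal balanced load = 47 / 3 = 15.6667

15.6667


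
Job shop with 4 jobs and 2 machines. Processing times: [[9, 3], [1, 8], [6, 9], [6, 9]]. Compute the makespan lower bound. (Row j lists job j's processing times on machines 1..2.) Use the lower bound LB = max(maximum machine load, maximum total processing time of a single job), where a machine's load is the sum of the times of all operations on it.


Machine loads:
  Machine 1: 9 + 1 + 6 + 6 = 22
  Machine 2: 3 + 8 + 9 + 9 = 29
Max machine load = 29
Job totals:
  Job 1: 12
  Job 2: 9
  Job 3: 15
  Job 4: 15
Max job total = 15
Lower bound = max(29, 15) = 29

29


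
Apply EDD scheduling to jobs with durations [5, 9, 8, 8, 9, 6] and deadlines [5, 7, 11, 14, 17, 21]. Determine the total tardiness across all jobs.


Sort by due date (EDD order): [(5, 5), (9, 7), (8, 11), (8, 14), (9, 17), (6, 21)]
Compute completion times and tardiness:
  Job 1: p=5, d=5, C=5, tardiness=max(0,5-5)=0
  Job 2: p=9, d=7, C=14, tardiness=max(0,14-7)=7
  Job 3: p=8, d=11, C=22, tardiness=max(0,22-11)=11
  Job 4: p=8, d=14, C=30, tardiness=max(0,30-14)=16
  Job 5: p=9, d=17, C=39, tardiness=max(0,39-17)=22
  Job 6: p=6, d=21, C=45, tardiness=max(0,45-21)=24
Total tardiness = 80

80


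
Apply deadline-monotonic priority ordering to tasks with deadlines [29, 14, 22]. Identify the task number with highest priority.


Sort tasks by relative deadline (ascending):
  Task 2: deadline = 14
  Task 3: deadline = 22
  Task 1: deadline = 29
Priority order (highest first): [2, 3, 1]
Highest priority task = 2

2


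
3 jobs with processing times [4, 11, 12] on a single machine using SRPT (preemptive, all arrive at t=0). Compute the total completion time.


Since all jobs arrive at t=0, SRPT equals SPT ordering.
SPT order: [4, 11, 12]
Completion times:
  Job 1: p=4, C=4
  Job 2: p=11, C=15
  Job 3: p=12, C=27
Total completion time = 4 + 15 + 27 = 46

46


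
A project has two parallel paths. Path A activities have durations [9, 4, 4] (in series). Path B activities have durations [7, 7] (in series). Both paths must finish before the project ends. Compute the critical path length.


Path A total = 9 + 4 + 4 = 17
Path B total = 7 + 7 = 14
Critical path = longest path = max(17, 14) = 17

17


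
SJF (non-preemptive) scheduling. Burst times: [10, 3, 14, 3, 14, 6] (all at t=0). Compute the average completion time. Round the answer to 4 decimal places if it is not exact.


SJF order (ascending): [3, 3, 6, 10, 14, 14]
Completion times:
  Job 1: burst=3, C=3
  Job 2: burst=3, C=6
  Job 3: burst=6, C=12
  Job 4: burst=10, C=22
  Job 5: burst=14, C=36
  Job 6: burst=14, C=50
Average completion = 129/6 = 21.5

21.5


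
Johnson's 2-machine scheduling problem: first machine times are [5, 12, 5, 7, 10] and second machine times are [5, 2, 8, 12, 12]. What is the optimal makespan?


Apply Johnson's rule:
  Group 1 (a <= b): [(1, 5, 5), (3, 5, 8), (4, 7, 12), (5, 10, 12)]
  Group 2 (a > b): [(2, 12, 2)]
Optimal job order: [1, 3, 4, 5, 2]
Schedule:
  Job 1: M1 done at 5, M2 done at 10
  Job 3: M1 done at 10, M2 done at 18
  Job 4: M1 done at 17, M2 done at 30
  Job 5: M1 done at 27, M2 done at 42
  Job 2: M1 done at 39, M2 done at 44
Makespan = 44

44


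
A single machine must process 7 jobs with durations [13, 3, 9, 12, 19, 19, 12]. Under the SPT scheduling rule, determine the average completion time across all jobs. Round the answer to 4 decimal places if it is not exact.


Sort jobs by processing time (SPT order): [3, 9, 12, 12, 13, 19, 19]
Compute completion times sequentially:
  Job 1: processing = 3, completes at 3
  Job 2: processing = 9, completes at 12
  Job 3: processing = 12, completes at 24
  Job 4: processing = 12, completes at 36
  Job 5: processing = 13, completes at 49
  Job 6: processing = 19, completes at 68
  Job 7: processing = 19, completes at 87
Sum of completion times = 279
Average completion time = 279/7 = 39.8571

39.8571


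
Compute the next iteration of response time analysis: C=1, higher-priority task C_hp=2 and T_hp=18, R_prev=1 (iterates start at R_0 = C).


R_next = C + ceil(R_prev / T_hp) * C_hp
ceil(1 / 18) = ceil(0.0556) = 1
Interference = 1 * 2 = 2
R_next = 1 + 2 = 3

3


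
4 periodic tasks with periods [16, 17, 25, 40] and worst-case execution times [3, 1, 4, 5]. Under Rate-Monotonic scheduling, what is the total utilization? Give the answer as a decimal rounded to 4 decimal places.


Compute individual utilizations (exact fractions):
  Task 1: C/T = 3/16 (approx. 0.1875)
  Task 2: C/T = 1/17 (approx. 0.0588)
  Task 3: C/T = 4/25 (approx. 0.16)
  Task 4: C/T = 5/40 = 1/8 (approx. 0.125)
Total utilization U = 3/16 + 1/17 + 4/25 + 1/8 = 3613/6800
Rounded to 4 decimal places: U = 0.5313
RM (Liu & Layland) bound for 4 tasks = 0.756828; compare with U = 3613/6800 (approx. 0.531324)
U <= bound, so schedulable by RM sufficient condition.

0.5313


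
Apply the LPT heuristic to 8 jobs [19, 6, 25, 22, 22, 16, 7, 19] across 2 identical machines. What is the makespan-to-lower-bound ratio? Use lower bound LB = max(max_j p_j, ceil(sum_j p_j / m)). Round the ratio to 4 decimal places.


LPT order: [25, 22, 22, 19, 19, 16, 7, 6]
Machine loads after assignment: [69, 67]
LPT makespan = 69
Lower bound = max(max_job, ceil(total/2)) = max(25, 68) = 68
Ratio = 69 / 68 = 1.0147

1.0147


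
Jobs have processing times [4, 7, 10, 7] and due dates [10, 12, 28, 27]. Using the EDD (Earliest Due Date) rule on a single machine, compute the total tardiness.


Sort by due date (EDD order): [(4, 10), (7, 12), (7, 27), (10, 28)]
Compute completion times and tardiness:
  Job 1: p=4, d=10, C=4, tardiness=max(0,4-10)=0
  Job 2: p=7, d=12, C=11, tardiness=max(0,11-12)=0
  Job 3: p=7, d=27, C=18, tardiness=max(0,18-27)=0
  Job 4: p=10, d=28, C=28, tardiness=max(0,28-28)=0
Total tardiness = 0

0


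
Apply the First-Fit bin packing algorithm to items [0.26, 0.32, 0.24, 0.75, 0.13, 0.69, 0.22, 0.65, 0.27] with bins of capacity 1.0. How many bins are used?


Place items sequentially using First-Fit:
  Item 0.26 -> new Bin 1
  Item 0.32 -> Bin 1 (now 0.58)
  Item 0.24 -> Bin 1 (now 0.82)
  Item 0.75 -> new Bin 2
  Item 0.13 -> Bin 1 (now 0.95)
  Item 0.69 -> new Bin 3
  Item 0.22 -> Bin 2 (now 0.97)
  Item 0.65 -> new Bin 4
  Item 0.27 -> Bin 3 (now 0.96)
Total bins used = 4

4


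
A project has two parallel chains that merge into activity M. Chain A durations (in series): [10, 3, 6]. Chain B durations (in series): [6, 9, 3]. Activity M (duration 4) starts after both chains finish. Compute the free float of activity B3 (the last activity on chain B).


ES(B3) = sum of predecessors on chain B = 15
EF(B3) = ES + duration = 15 + 3 = 18
Successor of B3 is M. ES(M) = max(sum(A), sum(B)) = max(19, 18) = 19
Free float = ES(successor) - EF(current) = 19 - 18 = 1

1


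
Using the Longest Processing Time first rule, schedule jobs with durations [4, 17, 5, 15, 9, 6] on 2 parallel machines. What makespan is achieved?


Sort jobs in decreasing order (LPT): [17, 15, 9, 6, 5, 4]
Assign each job to the least loaded machine:
  Machine 1: jobs [17, 6, 5], load = 28
  Machine 2: jobs [15, 9, 4], load = 28
Makespan = max load = 28

28


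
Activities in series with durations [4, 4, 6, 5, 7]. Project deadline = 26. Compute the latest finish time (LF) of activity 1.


LF(activity 1) = deadline - sum of successor durations
Successors: activities 2 through 5 with durations [4, 6, 5, 7]
Sum of successor durations = 22
LF = 26 - 22 = 4

4


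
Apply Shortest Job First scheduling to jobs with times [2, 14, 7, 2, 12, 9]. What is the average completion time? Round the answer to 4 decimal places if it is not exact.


SJF order (ascending): [2, 2, 7, 9, 12, 14]
Completion times:
  Job 1: burst=2, C=2
  Job 2: burst=2, C=4
  Job 3: burst=7, C=11
  Job 4: burst=9, C=20
  Job 5: burst=12, C=32
  Job 6: burst=14, C=46
Average completion = 115/6 = 19.1667

19.1667


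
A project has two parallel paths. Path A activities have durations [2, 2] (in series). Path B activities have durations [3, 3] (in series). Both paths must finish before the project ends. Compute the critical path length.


Path A total = 2 + 2 = 4
Path B total = 3 + 3 = 6
Critical path = longest path = max(4, 6) = 6

6


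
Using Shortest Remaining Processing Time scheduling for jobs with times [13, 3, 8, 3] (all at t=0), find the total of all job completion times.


Since all jobs arrive at t=0, SRPT equals SPT ordering.
SPT order: [3, 3, 8, 13]
Completion times:
  Job 1: p=3, C=3
  Job 2: p=3, C=6
  Job 3: p=8, C=14
  Job 4: p=13, C=27
Total completion time = 3 + 6 + 14 + 27 = 50

50


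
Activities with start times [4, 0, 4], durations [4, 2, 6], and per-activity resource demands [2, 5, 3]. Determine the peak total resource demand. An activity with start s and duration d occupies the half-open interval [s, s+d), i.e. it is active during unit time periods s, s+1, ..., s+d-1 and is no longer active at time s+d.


Each activity i is active on [start_i, start_i + duration_i).
Compute total resource usage per time slot:
  t=0: active resources = [5], total = 5
  t=1: active resources = [5], total = 5
  t=2: active resources = [], total = 0
  t=3: active resources = [], total = 0
  t=4: active resources = [2, 3], total = 5
  t=5: active resources = [2, 3], total = 5
  t=6: active resources = [2, 3], total = 5
  t=7: active resources = [2, 3], total = 5
  t=8: active resources = [3], total = 3
  t=9: active resources = [3], total = 3
Peak resource demand = 5

5


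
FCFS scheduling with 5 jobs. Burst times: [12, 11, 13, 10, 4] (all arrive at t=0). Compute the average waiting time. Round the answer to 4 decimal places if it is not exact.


FCFS order (as given): [12, 11, 13, 10, 4]
Waiting times:
  Job 1: wait = 0
  Job 2: wait = 12
  Job 3: wait = 23
  Job 4: wait = 36
  Job 5: wait = 46
Sum of waiting times = 117
Average waiting time = 117/5 = 23.4

23.4
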